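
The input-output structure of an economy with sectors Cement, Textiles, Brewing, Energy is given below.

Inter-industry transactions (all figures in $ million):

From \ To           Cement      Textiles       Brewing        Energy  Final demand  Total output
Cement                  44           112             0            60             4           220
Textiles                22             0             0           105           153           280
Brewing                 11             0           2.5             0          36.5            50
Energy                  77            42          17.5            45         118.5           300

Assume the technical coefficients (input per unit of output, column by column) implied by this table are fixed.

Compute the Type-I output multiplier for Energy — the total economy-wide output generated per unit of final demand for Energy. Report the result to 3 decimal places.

m_E = 2.980

Technical coefficients a_ij = z_ij / X_j:
  a_CC = 44/220 = 0.20, a_TC = 22/220 = 0.10, a_BC = 11/220 = 0.05, a_EC = 77/220 = 0.35
  a_CT = 112/280 = 0.40, a_TT = 0/280 = 0.00, a_BT = 0/280 = 0.00, a_ET = 42/280 = 0.15
  a_CB = 0/50 = 0.00, a_TB = 0/50 = 0.00, a_BB = 2.5/50 = 0.05, a_EB = 17.5/50 = 0.35
  a_CE = 60/300 = 0.20, a_TE = 105/300 = 0.35, a_BE = 0/300 = 0.00, a_EE = 45/300 = 0.15
I − A =
  [   0.80    -0.40     0.00    -0.20]
  [  -0.10     1.00     0.00    -0.35]
  [  -0.05     0.00     0.95     0.00]
  [  -0.35    -0.15    -0.35     0.85]
Compute the cofactors C_ij = (−1)^(i+j)·(3×3 minor ij) of I−A; the adjugate is their transpose:
adj(I−A) = Cᵀ =
  [ 0.757625   0.351500   0.119000   0.323000]
  [ 0.203250   0.576000   0.105000   0.285000]
  [ 0.039875   0.018500   0.482000   0.017000]
  [ 0.364250   0.254000   0.266000   0.722000]
det(I−A) = Σ_j (I−A)_1j·C_1j = (0.80)(0.757625) + (-0.40)(0.203250) + (0.00)(0.039875) + (-0.20)(0.364250) = 0.45195
(I − A)⁻¹ = adj(I−A) / det(I−A) ≈
  [   1.6763     0.7777     0.2633     0.7147]
  [   0.4497     1.2745     0.2323     0.6306]
  [   0.0882     0.0409     1.0665     0.0376]
  [   0.8060     0.5620     0.5886     1.5975]
The output multiplier for sector j is the column-j sum of the Leontief inverse (I − A)⁻¹ = adj(I−A) / det(I−A).
Column E of adj(I−A): (0.323000, 0.285000, 0.017000, 0.722000); det(I−A) = 0.45195.
m_E = (0.323000 + 0.285000 + 0.017000 + 0.722000) / 0.45195 = 1.347 / 0.45195 ≈ 2.980.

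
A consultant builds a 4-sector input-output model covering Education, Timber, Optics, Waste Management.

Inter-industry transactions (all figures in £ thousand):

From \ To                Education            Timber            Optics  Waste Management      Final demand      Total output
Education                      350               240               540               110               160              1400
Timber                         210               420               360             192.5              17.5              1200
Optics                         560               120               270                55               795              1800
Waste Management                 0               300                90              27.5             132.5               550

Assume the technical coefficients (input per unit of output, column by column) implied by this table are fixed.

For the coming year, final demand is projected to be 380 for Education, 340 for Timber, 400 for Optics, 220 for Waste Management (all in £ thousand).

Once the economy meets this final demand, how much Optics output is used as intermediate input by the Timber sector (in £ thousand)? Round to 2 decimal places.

z_OT = 193.98

Technical coefficients a_ij = z_ij / X_j:
  a_EE = 350/1400 = 0.25, a_TE = 210/1400 = 0.15, a_OE = 560/1400 = 0.40, a_WE = 0/1400 = 0.00
  a_ET = 240/1200 = 0.20, a_TT = 420/1200 = 0.35, a_OT = 120/1200 = 0.10, a_WT = 300/1200 = 0.25
  a_EO = 540/1800 = 0.30, a_TO = 360/1800 = 0.20, a_OO = 270/1800 = 0.15, a_WO = 90/1800 = 0.05
  a_EW = 110/550 = 0.20, a_TW = 192.5/550 = 0.35, a_OW = 55/550 = 0.10, a_WW = 27.5/550 = 0.05
I − A =
  [   0.75    -0.20    -0.30    -0.20]
  [  -0.15     0.65    -0.20    -0.35]
  [  -0.40    -0.10     0.85    -0.10]
  [   0.00    -0.25    -0.05     0.95]
Compute the cofactors C_ij = (−1)^(i+j)·(3×3 minor ij) of I−A; the adjugate is their transpose:
adj(I−A) = Cᵀ =
  [ 0.421500   0.240000   0.217000   0.200000]
  [ 0.203375   0.483875   0.199875   0.242125]
  [ 0.230000   0.186000   0.361500   0.155000]
  [ 0.065625   0.137125   0.071625   0.275375]
det(I−A) = Σ_j (I−A)_1j·C_1j = (0.75)(0.421500) + (-0.20)(0.203375) + (-0.30)(0.230000) + (-0.20)(0.065625) = 0.193325
(I − A)⁻¹ = adj(I−A) / det(I−A) ≈
  [   2.1803     1.2414     1.1225     1.0345]
  [   1.0520     2.5029     1.0339     1.2524]
  [   1.1897     0.9621     1.8699     0.8018]
  [   0.3395     0.7093     0.3705     1.4244]
First solve x = (I − A)⁻¹ d = adj(I−A)·d / det(I−A); in particular x_T = (0.203375·380 + 0.483875·340 + 0.199875·400 + 0.242125·220) / 0.193325 = 375.0175 / 0.193325 ≈ 1939.8293.
Intermediate flow from O to T: z_OT = a_OT · x_T = 0.10 × 375.0175 / 0.193325 = 37.50175 / 0.193325 ≈ 193.98.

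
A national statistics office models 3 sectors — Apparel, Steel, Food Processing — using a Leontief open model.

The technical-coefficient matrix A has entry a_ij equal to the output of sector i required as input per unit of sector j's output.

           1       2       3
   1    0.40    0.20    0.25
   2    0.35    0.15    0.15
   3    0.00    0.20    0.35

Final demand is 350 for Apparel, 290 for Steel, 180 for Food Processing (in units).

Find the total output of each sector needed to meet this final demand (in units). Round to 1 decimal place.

x_1 = 1112.7, x_2 = 896.9, x_3 = 552.9

I − A =
  [   0.60    -0.20    -0.25]
  [  -0.35     0.85    -0.15]
  [   0.00    -0.20     0.65]
Cofactors of I−A, C_ij = (−1)^(i+j)·(minor ij) (rows/columns in the sector order above):
  C_11 = (0.85)(0.65) − (-0.15)(-0.20) = 0.5225
  C_12 = −[(-0.35)(0.65) − (-0.15)(0.00)] = 0.2275
  C_13 = (-0.35)(-0.20) − (0.85)(0.00) = 0.0700
  C_21 = −[(-0.20)(0.65) − (-0.25)(-0.20)] = 0.1800
  C_22 = (0.60)(0.65) − (-0.25)(0.00) = 0.3900
  C_23 = −[(0.60)(-0.20) − (-0.20)(0.00)] = 0.1200
  C_31 = (-0.20)(-0.15) − (-0.25)(0.85) = 0.2425
  C_32 = −[(0.60)(-0.15) − (-0.25)(-0.35)] = 0.1775
  C_33 = (0.60)(0.85) − (-0.20)(-0.35) = 0.4400
det(I−A) = Σ_j (I−A)_1j·C_1j = (0.60)(0.5225) + (-0.20)(0.2275) + (-0.25)(0.0700) = 0.2505
adj(I−A) = Cᵀ =
  [ 0.5225   0.1800   0.2425]
  [ 0.2275   0.3900   0.1775]
  [ 0.0700   0.1200   0.4400]
(I − A)⁻¹ = adj(I−A) / det(I−A) ≈
  [   2.0858     0.7186     0.9681]
  [   0.9082     1.5569     0.7086]
  [   0.2794     0.4790     1.7565]
x = (I − A)⁻¹ d = adj(I−A)·d / det(I−A), with det(I−A) = 0.2505:
  x_1 = (0.5225·350 + 0.1800·290 + 0.2425·180) / 0.2505 = 278.725 / 0.2505 ≈ 1112.7
  x_2 = (0.2275·350 + 0.3900·290 + 0.1775·180) / 0.2505 = 224.675 / 0.2505 ≈ 896.9
  x_3 = (0.0700·350 + 0.1200·290 + 0.4400·180) / 0.2505 = 138.50 / 0.2505 ≈ 552.9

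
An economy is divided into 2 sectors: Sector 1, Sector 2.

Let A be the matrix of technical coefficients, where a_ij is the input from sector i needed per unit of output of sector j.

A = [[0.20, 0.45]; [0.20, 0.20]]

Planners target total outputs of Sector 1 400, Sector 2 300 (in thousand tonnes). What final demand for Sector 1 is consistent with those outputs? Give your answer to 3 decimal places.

d_1 = 185.000

I − A =
  [   0.80    -0.45]
  [  -0.20     0.80]
d = (I − A) x:
  d_1 = (+0.80)·400 + (-0.45)·300 = 185.000
  d_2 = (-0.20)·400 + (+0.80)·300 = 160.000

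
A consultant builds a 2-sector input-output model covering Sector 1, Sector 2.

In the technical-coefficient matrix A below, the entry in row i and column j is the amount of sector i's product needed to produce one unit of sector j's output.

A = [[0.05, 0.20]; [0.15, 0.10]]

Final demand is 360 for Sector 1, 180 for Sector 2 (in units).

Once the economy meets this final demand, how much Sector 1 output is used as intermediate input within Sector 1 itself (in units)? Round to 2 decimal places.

I − A =
  [   0.95    -0.20]
  [  -0.15     0.90]
det(I−A) = (0.95)(0.90) − (-0.20)(-0.15) = 0.8250
adj(I−A) = [[0.90, 0.20], [0.15, 0.95]]
(I − A)⁻¹ = adj(I−A) / det(I−A) ≈
  [   1.0909     0.2424]
  [   0.1818     1.1515]
First solve x = (I − A)⁻¹ d = adj(I−A)·d / det(I−A); in particular x_1 = (0.90·360 + 0.20·180) / 0.8250 = 360.00 / 0.8250 ≈ 436.3636.
Intermediate flow from 1 to 1: z_11 = a_11 · x_1 = 0.05 × 360.00 / 0.8250 = 18.00 / 0.8250 ≈ 21.82.

z_11 = 21.82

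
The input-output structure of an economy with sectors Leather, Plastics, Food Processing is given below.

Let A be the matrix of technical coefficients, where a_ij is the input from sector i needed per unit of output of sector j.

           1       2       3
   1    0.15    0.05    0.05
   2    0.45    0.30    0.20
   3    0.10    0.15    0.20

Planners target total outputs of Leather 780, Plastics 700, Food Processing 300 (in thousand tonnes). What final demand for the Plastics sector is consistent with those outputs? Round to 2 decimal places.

d_2 = 79.00

I − A =
  [   0.85    -0.05    -0.05]
  [  -0.45     0.70    -0.20]
  [  -0.10    -0.15     0.80]
d = (I − A) x:
  d_1 = (+0.85)·780 + (-0.05)·700 + (-0.05)·300 = 613.00
  d_2 = (-0.45)·780 + (+0.70)·700 + (-0.20)·300 = 79.00
  d_3 = (-0.10)·780 + (-0.15)·700 + (+0.80)·300 = 57.00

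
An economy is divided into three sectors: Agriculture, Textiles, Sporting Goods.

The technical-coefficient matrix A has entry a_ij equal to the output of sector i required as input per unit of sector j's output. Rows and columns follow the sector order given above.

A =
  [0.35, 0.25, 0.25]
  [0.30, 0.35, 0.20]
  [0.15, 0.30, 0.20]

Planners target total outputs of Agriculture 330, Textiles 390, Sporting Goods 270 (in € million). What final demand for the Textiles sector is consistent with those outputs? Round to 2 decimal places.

d_2 = 100.50

I − A =
  [   0.65    -0.25    -0.25]
  [  -0.30     0.65    -0.20]
  [  -0.15    -0.30     0.80]
d = (I − A) x:
  d_1 = (+0.65)·330 + (-0.25)·390 + (-0.25)·270 = 49.50
  d_2 = (-0.30)·330 + (+0.65)·390 + (-0.20)·270 = 100.50
  d_3 = (-0.15)·330 + (-0.30)·390 + (+0.80)·270 = 49.50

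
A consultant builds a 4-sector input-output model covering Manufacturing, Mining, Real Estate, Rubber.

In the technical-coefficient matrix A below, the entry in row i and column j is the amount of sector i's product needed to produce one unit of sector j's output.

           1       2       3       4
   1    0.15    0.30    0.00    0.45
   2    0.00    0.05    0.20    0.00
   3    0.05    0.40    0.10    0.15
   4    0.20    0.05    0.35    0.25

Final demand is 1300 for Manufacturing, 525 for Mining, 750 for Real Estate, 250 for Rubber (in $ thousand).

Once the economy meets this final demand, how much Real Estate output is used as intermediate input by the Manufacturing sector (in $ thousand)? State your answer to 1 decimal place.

I − A =
  [   0.85    -0.30     0.00    -0.45]
  [   0.00     0.95    -0.20     0.00]
  [  -0.05    -0.40     0.90    -0.15]
  [  -0.20    -0.05    -0.35     0.75]
Compute the cofactors C_ij = (−1)^(i+j)·(3×3 minor ij) of I−A; the adjugate is their transpose:
adj(I−A) = Cᵀ =
  [ 0.529875   0.270000   0.199125   0.357750]
  [ 0.013500   0.440250   0.109500   0.030000]
  [ 0.064125   0.246750   0.520125   0.142500]
  [ 0.172125   0.216500   0.303125   0.655750]
det(I−A) = Σ_j (I−A)_1j·C_1j = (0.85)(0.529875) + (-0.30)(0.013500) + (0.00)(0.064125) + (-0.45)(0.172125) = 0.3688875
(I − A)⁻¹ = adj(I−A) / det(I−A) ≈
  [   1.4364     0.7319     0.5398     0.9698]
  [   0.0366     1.1935     0.2968     0.0813]
  [   0.1738     0.6689     1.4100     0.3863]
  [   0.4666     0.5869     0.8217     1.7776]
First solve x = (I − A)⁻¹ d = adj(I−A)·d / det(I−A); in particular x_1 = (0.529875·1300 + 0.270000·525 + 0.199125·750 + 0.357750·250) / 0.3688875 = 1069.36875 / 0.3688875 ≈ 2898.902.
Intermediate flow from 3 to 1: z_31 = a_31 · x_1 = 0.05 × 1069.36875 / 0.3688875 = 53.4684375 / 0.3688875 ≈ 144.9.

z_31 = 144.9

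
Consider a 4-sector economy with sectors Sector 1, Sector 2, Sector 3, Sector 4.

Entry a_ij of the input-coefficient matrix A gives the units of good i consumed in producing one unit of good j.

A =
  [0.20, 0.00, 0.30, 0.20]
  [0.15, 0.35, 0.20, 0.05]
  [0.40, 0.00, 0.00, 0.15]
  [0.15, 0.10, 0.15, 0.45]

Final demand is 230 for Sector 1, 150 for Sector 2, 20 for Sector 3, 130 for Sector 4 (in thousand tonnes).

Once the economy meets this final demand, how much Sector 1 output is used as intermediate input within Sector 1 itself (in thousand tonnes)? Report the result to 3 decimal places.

z_11 = 110.247

I − A =
  [   0.80     0.00    -0.30    -0.20]
  [  -0.15     0.65    -0.20    -0.05]
  [  -0.40     0.00     1.00    -0.15]
  [  -0.15    -0.10    -0.15     0.55]
Compute the cofactors C_ij = (−1)^(i+j)·(3×3 minor ij) of I−A; the adjugate is their transpose:
adj(I−A) = Cᵀ =
  [ 0.334875   0.024500   0.129250   0.159250]
  [ 0.138125   0.307250   0.119500   0.110750]
  [ 0.157875   0.020000   0.259500   0.130000]
  [ 0.159500   0.068000   0.127750   0.442000]
det(I−A) = Σ_j (I−A)_1j·C_1j = (0.80)(0.334875) + (0.00)(0.138125) + (-0.30)(0.157875) + (-0.20)(0.159500) = 0.1886375
(I − A)⁻¹ = adj(I−A) / det(I−A) ≈
  [   1.7752     0.1299     0.6852     0.8442]
  [   0.7322     1.6288     0.6335     0.5871]
  [   0.8369     0.1060     1.3757     0.6892]
  [   0.8455     0.3605     0.6772     2.3431]
First solve x = (I − A)⁻¹ d = adj(I−A)·d / det(I−A); in particular x_1 = (0.334875·230 + 0.024500·150 + 0.129250·20 + 0.159250·130) / 0.1886375 = 103.98375 / 0.1886375 ≈ 551.23584.
Intermediate flow from 1 to 1: z_11 = a_11 · x_1 = 0.20 × 103.98375 / 0.1886375 = 20.79675 / 0.1886375 ≈ 110.247.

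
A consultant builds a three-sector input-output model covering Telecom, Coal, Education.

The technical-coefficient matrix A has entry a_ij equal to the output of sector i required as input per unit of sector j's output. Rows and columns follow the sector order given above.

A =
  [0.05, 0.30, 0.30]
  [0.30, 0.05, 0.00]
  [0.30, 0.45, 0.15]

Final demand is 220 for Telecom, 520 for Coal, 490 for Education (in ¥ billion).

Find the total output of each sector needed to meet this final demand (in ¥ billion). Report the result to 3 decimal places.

x_T = 921.142, x_C = 838.255, x_E = 1345.362

I − A =
  [   0.95    -0.30    -0.30]
  [  -0.30     0.95     0.00]
  [  -0.30    -0.45     0.85]
Cofactors of I−A, C_ij = (−1)^(i+j)·(minor ij) (rows/columns in the sector order above):
  C_11 = (0.95)(0.85) − (0.00)(-0.45) = 0.8075
  C_12 = −[(-0.30)(0.85) − (0.00)(-0.30)] = 0.2550
  C_13 = (-0.30)(-0.45) − (0.95)(-0.30) = 0.4200
  C_21 = −[(-0.30)(0.85) − (-0.30)(-0.45)] = 0.3900
  C_22 = (0.95)(0.85) − (-0.30)(-0.30) = 0.7175
  C_23 = −[(0.95)(-0.45) − (-0.30)(-0.30)] = 0.5175
  C_31 = (-0.30)(0.00) − (-0.30)(0.95) = 0.2850
  C_32 = −[(0.95)(0.00) − (-0.30)(-0.30)] = 0.0900
  C_33 = (0.95)(0.95) − (-0.30)(-0.30) = 0.8125
det(I−A) = Σ_j (I−A)_1j·C_1j = (0.95)(0.8075) + (-0.30)(0.2550) + (-0.30)(0.4200) = 0.564625
adj(I−A) = Cᵀ =
  [ 0.8075   0.3900   0.2850]
  [ 0.2550   0.7175   0.0900]
  [ 0.4200   0.5175   0.8125]
(I − A)⁻¹ = adj(I−A) / det(I−A) ≈
  [   1.4302     0.6907     0.5048]
  [   0.4516     1.2708     0.1594]
  [   0.7439     0.9165     1.4390]
x = (I − A)⁻¹ d = adj(I−A)·d / det(I−A), with det(I−A) = 0.564625:
  x_T = (0.8075·220 + 0.3900·520 + 0.2850·490) / 0.564625 = 520.10 / 0.564625 ≈ 921.142
  x_C = (0.2550·220 + 0.7175·520 + 0.0900·490) / 0.564625 = 473.30 / 0.564625 ≈ 838.255
  x_E = (0.4200·220 + 0.5175·520 + 0.8125·490) / 0.564625 = 759.625 / 0.564625 ≈ 1345.362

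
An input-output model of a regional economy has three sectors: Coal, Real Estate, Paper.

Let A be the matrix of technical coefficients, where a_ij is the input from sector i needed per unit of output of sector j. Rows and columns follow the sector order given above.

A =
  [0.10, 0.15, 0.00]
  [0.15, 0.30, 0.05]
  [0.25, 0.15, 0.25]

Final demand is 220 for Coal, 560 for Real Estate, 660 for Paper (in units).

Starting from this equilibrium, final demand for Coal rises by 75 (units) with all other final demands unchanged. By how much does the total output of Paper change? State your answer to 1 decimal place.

I − A =
  [   0.90    -0.15     0.00]
  [  -0.15     0.70    -0.05]
  [  -0.25    -0.15     0.75]
Cofactors of I−A, C_ij = (−1)^(i+j)·(minor ij) (rows/columns in the sector order above):
  C_11 = (0.70)(0.75) − (-0.05)(-0.15) = 0.5175
  C_12 = −[(-0.15)(0.75) − (-0.05)(-0.25)] = 0.1250
  C_13 = (-0.15)(-0.15) − (0.70)(-0.25) = 0.1975
  C_21 = −[(-0.15)(0.75) − (0.00)(-0.15)] = 0.1125
  C_22 = (0.90)(0.75) − (0.00)(-0.25) = 0.6750
  C_23 = −[(0.90)(-0.15) − (-0.15)(-0.25)] = 0.1725
  C_31 = (-0.15)(-0.05) − (0.00)(0.70) = 0.0075
  C_32 = −[(0.90)(-0.05) − (0.00)(-0.15)] = 0.0450
  C_33 = (0.90)(0.70) − (-0.15)(-0.15) = 0.6075
det(I−A) = Σ_j (I−A)_1j·C_1j = (0.90)(0.5175) + (-0.15)(0.1250) + (0.00)(0.1975) = 0.4470
adj(I−A) = Cᵀ =
  [ 0.5175   0.1125   0.0075]
  [ 0.1250   0.6750   0.0450]
  [ 0.1975   0.1725   0.6075]
(I − A)⁻¹ = adj(I−A) / det(I−A) ≈
  [   1.1577     0.2517     0.0168]
  [   0.2796     1.5101     0.1007]
  [   0.4418     0.3859     1.3591]
Δx = (I − A)⁻¹ Δd with Δd having +75 in the Coal component and 0 elsewhere.
So Δx_3 = L_31 · (+75), where L_31 = adj(I−A)_31 / det(I−A) = 0.1975 / 0.4470.
Δx_3 = 0.1975 × (+75) / 0.4470 = 14.8125 / 0.4470 ≈ 33.1.

Δx_3 = 33.1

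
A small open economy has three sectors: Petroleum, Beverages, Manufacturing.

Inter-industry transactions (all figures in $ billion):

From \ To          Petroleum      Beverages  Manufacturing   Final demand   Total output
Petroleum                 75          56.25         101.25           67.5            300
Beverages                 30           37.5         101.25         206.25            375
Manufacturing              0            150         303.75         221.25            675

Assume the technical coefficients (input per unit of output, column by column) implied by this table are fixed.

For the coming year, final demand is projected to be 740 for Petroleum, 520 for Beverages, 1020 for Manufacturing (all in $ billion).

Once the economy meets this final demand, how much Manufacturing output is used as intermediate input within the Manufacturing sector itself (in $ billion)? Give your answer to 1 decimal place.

z_MM = 1238.7

Technical coefficients a_ij = z_ij / X_j:
  a_PP = 75/300 = 0.25, a_BP = 30/300 = 0.10, a_MP = 0/300 = 0.00
  a_PB = 56.25/375 = 0.15, a_BB = 37.5/375 = 0.10, a_MB = 150/375 = 0.40
  a_PM = 101.25/675 = 0.15, a_BM = 101.25/675 = 0.15, a_MM = 303.75/675 = 0.45
I − A =
  [   0.75    -0.15    -0.15]
  [  -0.10     0.90    -0.15]
  [   0.00    -0.40     0.55]
Cofactors of I−A, C_ij = (−1)^(i+j)·(minor ij) (rows/columns in the sector order above):
  C_11 = (0.90)(0.55) − (-0.15)(-0.40) = 0.4350
  C_12 = −[(-0.10)(0.55) − (-0.15)(0.00)] = 0.0550
  C_13 = (-0.10)(-0.40) − (0.90)(0.00) = 0.0400
  C_21 = −[(-0.15)(0.55) − (-0.15)(-0.40)] = 0.1425
  C_22 = (0.75)(0.55) − (-0.15)(0.00) = 0.4125
  C_23 = −[(0.75)(-0.40) − (-0.15)(0.00)] = 0.3000
  C_31 = (-0.15)(-0.15) − (-0.15)(0.90) = 0.1575
  C_32 = −[(0.75)(-0.15) − (-0.15)(-0.10)] = 0.1275
  C_33 = (0.75)(0.90) − (-0.15)(-0.10) = 0.6600
det(I−A) = Σ_j (I−A)_1j·C_1j = (0.75)(0.4350) + (-0.15)(0.0550) + (-0.15)(0.0400) = 0.3120
adj(I−A) = Cᵀ =
  [ 0.4350   0.1425   0.1575]
  [ 0.0550   0.4125   0.1275]
  [ 0.0400   0.3000   0.6600]
(I − A)⁻¹ = adj(I−A) / det(I−A) ≈
  [   1.3942     0.4567     0.5048]
  [   0.1763     1.3221     0.4087]
  [   0.1282     0.9615     2.1154]
First solve x = (I − A)⁻¹ d = adj(I−A)·d / det(I−A); in particular x_M = (0.0400·740 + 0.3000·520 + 0.6600·1020) / 0.3120 = 858.80 / 0.3120 ≈ 2752.564.
Intermediate flow from M to M: z_MM = a_MM · x_M = 0.45 × 858.80 / 0.3120 = 386.46 / 0.3120 ≈ 1238.7.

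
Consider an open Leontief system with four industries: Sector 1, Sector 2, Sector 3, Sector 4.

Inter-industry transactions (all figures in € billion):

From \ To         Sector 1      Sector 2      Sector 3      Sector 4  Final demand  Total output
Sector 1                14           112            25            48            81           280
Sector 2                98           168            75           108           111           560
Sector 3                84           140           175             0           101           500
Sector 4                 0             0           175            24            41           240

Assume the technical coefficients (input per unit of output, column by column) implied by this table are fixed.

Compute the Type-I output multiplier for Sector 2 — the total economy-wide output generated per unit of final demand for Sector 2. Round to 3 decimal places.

m_2 = 4.580

Technical coefficients a_ij = z_ij / X_j:
  a_11 = 14/280 = 0.05, a_21 = 98/280 = 0.35, a_31 = 84/280 = 0.30, a_41 = 0/280 = 0.00
  a_12 = 112/560 = 0.20, a_22 = 168/560 = 0.30, a_32 = 140/560 = 0.25, a_42 = 0/560 = 0.00
  a_13 = 25/500 = 0.05, a_23 = 75/500 = 0.15, a_33 = 175/500 = 0.35, a_43 = 175/500 = 0.35
  a_14 = 48/240 = 0.20, a_24 = 108/240 = 0.45, a_34 = 0/240 = 0.00, a_44 = 24/240 = 0.10
I − A =
  [   0.95    -0.20    -0.05    -0.20]
  [  -0.35     0.70    -0.15    -0.45]
  [  -0.30    -0.25     0.65     0.00]
  [   0.00     0.00    -0.35     0.90]
Compute the cofactors C_ij = (−1)^(i+j)·(3×3 minor ij) of I−A; the adjugate is their transpose:
adj(I−A) = Cᵀ =
  [ 0.336375   0.145750   0.139000   0.147625]
  [ 0.292500   0.521250   0.318125   0.325625]
  [ 0.267750   0.267750   0.535500   0.193375]
  [ 0.104125   0.104125   0.208250   0.327250]
det(I−A) = Σ_j (I−A)_1j·C_1j = (0.95)(0.336375) + (-0.20)(0.292500) + (-0.05)(0.267750) + (-0.20)(0.104125) = 0.22684375
(I − A)⁻¹ = adj(I−A) / det(I−A) ≈
  [   1.4828     0.6425     0.6128     0.6508]
  [   1.2894     2.2978     1.4024     1.4355]
  [   1.1803     1.1803     2.3607     0.8525]
  [   0.4590     0.4590     0.9180     1.4426]
The output multiplier for sector j is the column-j sum of the Leontief inverse (I − A)⁻¹ = adj(I−A) / det(I−A).
Column 2 of adj(I−A): (0.145750, 0.521250, 0.267750, 0.104125); det(I−A) = 0.22684375.
m_2 = (0.145750 + 0.521250 + 0.267750 + 0.104125) / 0.22684375 = 1.038875 / 0.22684375 ≈ 4.580.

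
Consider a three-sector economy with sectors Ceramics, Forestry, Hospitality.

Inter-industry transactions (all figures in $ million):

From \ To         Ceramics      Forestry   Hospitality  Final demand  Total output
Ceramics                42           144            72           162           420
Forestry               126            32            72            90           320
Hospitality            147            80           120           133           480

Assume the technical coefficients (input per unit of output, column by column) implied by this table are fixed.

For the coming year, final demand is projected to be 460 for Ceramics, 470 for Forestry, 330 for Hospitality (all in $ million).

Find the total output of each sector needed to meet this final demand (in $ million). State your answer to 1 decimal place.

x_1 = 1373.9, x_2 = 1228.6, x_3 = 1490.7

Technical coefficients a_ij = z_ij / X_j:
  a_11 = 42/420 = 0.10, a_21 = 126/420 = 0.30, a_31 = 147/420 = 0.35
  a_12 = 144/320 = 0.45, a_22 = 32/320 = 0.10, a_32 = 80/320 = 0.25
  a_13 = 72/480 = 0.15, a_23 = 72/480 = 0.15, a_33 = 120/480 = 0.25
I − A =
  [   0.90    -0.45    -0.15]
  [  -0.30     0.90    -0.15]
  [  -0.35    -0.25     0.75]
Cofactors of I−A, C_ij = (−1)^(i+j)·(minor ij) (rows/columns in the sector order above):
  C_11 = (0.90)(0.75) − (-0.15)(-0.25) = 0.6375
  C_12 = −[(-0.30)(0.75) − (-0.15)(-0.35)] = 0.2775
  C_13 = (-0.30)(-0.25) − (0.90)(-0.35) = 0.3900
  C_21 = −[(-0.45)(0.75) − (-0.15)(-0.25)] = 0.3750
  C_22 = (0.90)(0.75) − (-0.15)(-0.35) = 0.6225
  C_23 = −[(0.90)(-0.25) − (-0.45)(-0.35)] = 0.3825
  C_31 = (-0.45)(-0.15) − (-0.15)(0.90) = 0.2025
  C_32 = −[(0.90)(-0.15) − (-0.15)(-0.30)] = 0.1800
  C_33 = (0.90)(0.90) − (-0.45)(-0.30) = 0.6750
det(I−A) = Σ_j (I−A)_1j·C_1j = (0.90)(0.6375) + (-0.45)(0.2775) + (-0.15)(0.3900) = 0.390375
adj(I−A) = Cᵀ =
  [ 0.6375   0.3750   0.2025]
  [ 0.2775   0.6225   0.1800]
  [ 0.3900   0.3825   0.6750]
(I − A)⁻¹ = adj(I−A) / det(I−A) ≈
  [   1.6330     0.9606     0.5187]
  [   0.7109     1.5946     0.4611]
  [   0.9990     0.9798     1.7291]
x = (I − A)⁻¹ d = adj(I−A)·d / det(I−A), with det(I−A) = 0.390375:
  x_1 = (0.6375·460 + 0.3750·470 + 0.2025·330) / 0.390375 = 536.325 / 0.390375 ≈ 1373.9
  x_2 = (0.2775·460 + 0.6225·470 + 0.1800·330) / 0.390375 = 479.625 / 0.390375 ≈ 1228.6
  x_3 = (0.3900·460 + 0.3825·470 + 0.6750·330) / 0.390375 = 581.925 / 0.390375 ≈ 1490.7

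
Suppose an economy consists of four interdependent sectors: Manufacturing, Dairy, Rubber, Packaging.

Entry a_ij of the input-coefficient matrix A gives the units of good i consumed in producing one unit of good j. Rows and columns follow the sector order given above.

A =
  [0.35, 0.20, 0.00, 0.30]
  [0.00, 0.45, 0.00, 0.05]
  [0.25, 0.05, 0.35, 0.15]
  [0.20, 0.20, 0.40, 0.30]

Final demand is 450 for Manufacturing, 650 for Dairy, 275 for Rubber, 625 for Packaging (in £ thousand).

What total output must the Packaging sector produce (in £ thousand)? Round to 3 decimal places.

I − A =
  [   0.65    -0.20     0.00    -0.30]
  [   0.00     0.55     0.00    -0.05]
  [  -0.25    -0.05     0.65    -0.15]
  [  -0.20    -0.20    -0.40     0.70]
Compute the cofactors C_ij = (−1)^(i+j)·(3×3 minor ij) of I−A; the adjugate is their transpose:
adj(I−A) = Cᵀ =
  [ 0.209750   0.124000   0.070000   0.113750]
  [ 0.011500   0.187750   0.013000   0.021125]
  [ 0.110750   0.095250   0.208750   0.099000]
  [ 0.126500   0.143500   0.143000   0.232375]
det(I−A) = Σ_j (I−A)_1j·C_1j = (0.65)(0.209750) + (-0.20)(0.011500) + (0.00)(0.110750) + (-0.30)(0.126500) = 0.0960875
(I − A)⁻¹ = adj(I−A) / det(I−A) ≈
  [   2.1829     1.2905     0.7285     1.1838]
  [   0.1197     1.9539     0.1353     0.2199]
  [   1.1526     0.9913     2.1725     1.0303]
  [   1.3165     1.4934     1.4882     2.4184]
x = (I − A)⁻¹ d = adj(I−A)·d / det(I−A), with det(I−A) = 0.0960875:
  x_1 = (0.209750·450 + 0.124000·650 + 0.070000·275 + 0.113750·625) / 0.0960875 = 265.33125 / 0.0960875 ≈ 2761.350
  x_2 = (0.011500·450 + 0.187750·650 + 0.013000·275 + 0.021125·625) / 0.0960875 = 143.990625 / 0.0960875 ≈ 1498.536
  x_3 = (0.110750·450 + 0.095250·650 + 0.208750·275 + 0.099000·625) / 0.0960875 = 231.03125 / 0.0960875 ≈ 2404.384
  x_4 = (0.126500·450 + 0.143500·650 + 0.143000·275 + 0.232375·625) / 0.0960875 = 334.759375 / 0.0960875 ≈ 3483.901

x_4 = 3483.901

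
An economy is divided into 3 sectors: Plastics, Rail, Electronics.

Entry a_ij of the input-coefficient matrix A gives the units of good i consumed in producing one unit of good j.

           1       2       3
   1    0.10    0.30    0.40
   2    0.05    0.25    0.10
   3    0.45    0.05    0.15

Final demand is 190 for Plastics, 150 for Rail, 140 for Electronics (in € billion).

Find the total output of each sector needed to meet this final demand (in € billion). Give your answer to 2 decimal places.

I − A =
  [   0.90    -0.30    -0.40]
  [  -0.05     0.75    -0.10]
  [  -0.45    -0.05     0.85]
Cofactors of I−A, C_ij = (−1)^(i+j)·(minor ij) (rows/columns in the sector order above):
  C_11 = (0.75)(0.85) − (-0.10)(-0.05) = 0.6325
  C_12 = −[(-0.05)(0.85) − (-0.10)(-0.45)] = 0.0875
  C_13 = (-0.05)(-0.05) − (0.75)(-0.45) = 0.3400
  C_21 = −[(-0.30)(0.85) − (-0.40)(-0.05)] = 0.2750
  C_22 = (0.90)(0.85) − (-0.40)(-0.45) = 0.5850
  C_23 = −[(0.90)(-0.05) − (-0.30)(-0.45)] = 0.1800
  C_31 = (-0.30)(-0.10) − (-0.40)(0.75) = 0.3300
  C_32 = −[(0.90)(-0.10) − (-0.40)(-0.05)] = 0.1100
  C_33 = (0.90)(0.75) − (-0.30)(-0.05) = 0.6600
det(I−A) = Σ_j (I−A)_1j·C_1j = (0.90)(0.6325) + (-0.30)(0.0875) + (-0.40)(0.3400) = 0.4070
adj(I−A) = Cᵀ =
  [ 0.6325   0.2750   0.3300]
  [ 0.0875   0.5850   0.1100]
  [ 0.3400   0.1800   0.6600]
(I − A)⁻¹ = adj(I−A) / det(I−A) ≈
  [   1.5541     0.6757     0.8108]
  [   0.2150     1.4373     0.2703]
  [   0.8354     0.4423     1.6216]
x = (I − A)⁻¹ d = adj(I−A)·d / det(I−A), with det(I−A) = 0.4070:
  x_1 = (0.6325·190 + 0.2750·150 + 0.3300·140) / 0.4070 = 207.625 / 0.4070 ≈ 510.14
  x_2 = (0.0875·190 + 0.5850·150 + 0.1100·140) / 0.4070 = 119.775 / 0.4070 ≈ 294.29
  x_3 = (0.3400·190 + 0.1800·150 + 0.6600·140) / 0.4070 = 184.00 / 0.4070 ≈ 452.09

x_1 = 510.14, x_2 = 294.29, x_3 = 452.09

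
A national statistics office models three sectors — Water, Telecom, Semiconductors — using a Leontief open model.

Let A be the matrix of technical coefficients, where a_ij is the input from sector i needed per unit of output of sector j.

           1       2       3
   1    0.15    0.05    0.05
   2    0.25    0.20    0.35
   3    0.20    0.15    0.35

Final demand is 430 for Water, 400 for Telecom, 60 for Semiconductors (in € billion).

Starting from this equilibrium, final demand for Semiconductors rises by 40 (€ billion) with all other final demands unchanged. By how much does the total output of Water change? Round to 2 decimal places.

I − A =
  [   0.85    -0.05    -0.05]
  [  -0.25     0.80    -0.35]
  [  -0.20    -0.15     0.65]
Cofactors of I−A, C_ij = (−1)^(i+j)·(minor ij) (rows/columns in the sector order above):
  C_11 = (0.80)(0.65) − (-0.35)(-0.15) = 0.4675
  C_12 = −[(-0.25)(0.65) − (-0.35)(-0.20)] = 0.2325
  C_13 = (-0.25)(-0.15) − (0.80)(-0.20) = 0.1975
  C_21 = −[(-0.05)(0.65) − (-0.05)(-0.15)] = 0.0400
  C_22 = (0.85)(0.65) − (-0.05)(-0.20) = 0.5425
  C_23 = −[(0.85)(-0.15) − (-0.05)(-0.20)] = 0.1375
  C_31 = (-0.05)(-0.35) − (-0.05)(0.80) = 0.0575
  C_32 = −[(0.85)(-0.35) − (-0.05)(-0.25)] = 0.3100
  C_33 = (0.85)(0.80) − (-0.05)(-0.25) = 0.6675
det(I−A) = Σ_j (I−A)_1j·C_1j = (0.85)(0.4675) + (-0.05)(0.2325) + (-0.05)(0.1975) = 0.375875
adj(I−A) = Cᵀ =
  [ 0.4675   0.0400   0.0575]
  [ 0.2325   0.5425   0.3100]
  [ 0.1975   0.1375   0.6675]
(I − A)⁻¹ = adj(I−A) / det(I−A) ≈
  [   1.2438     0.1064     0.1530]
  [   0.6186     1.4433     0.8247]
  [   0.5254     0.3658     1.7759]
Δx = (I − A)⁻¹ Δd with Δd having +40 in the Semiconductors component and 0 elsewhere.
So Δx_1 = L_13 · (+40), where L_13 = adj(I−A)_13 / det(I−A) = 0.0575 / 0.375875.
Δx_1 = 0.0575 × (+40) / 0.375875 = 2.30 / 0.375875 ≈ 6.12.

Δx_1 = 6.12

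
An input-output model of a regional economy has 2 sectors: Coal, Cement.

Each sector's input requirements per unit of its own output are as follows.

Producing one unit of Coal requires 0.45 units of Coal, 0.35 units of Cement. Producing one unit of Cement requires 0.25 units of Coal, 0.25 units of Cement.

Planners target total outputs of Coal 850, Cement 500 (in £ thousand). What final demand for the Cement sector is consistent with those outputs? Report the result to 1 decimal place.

I − A =
  [   0.55    -0.25]
  [  -0.35     0.75]
d = (I − A) x:
  d_1 = (+0.55)·850 + (-0.25)·500 = 342.5
  d_2 = (-0.35)·850 + (+0.75)·500 = 77.5

d_2 = 77.5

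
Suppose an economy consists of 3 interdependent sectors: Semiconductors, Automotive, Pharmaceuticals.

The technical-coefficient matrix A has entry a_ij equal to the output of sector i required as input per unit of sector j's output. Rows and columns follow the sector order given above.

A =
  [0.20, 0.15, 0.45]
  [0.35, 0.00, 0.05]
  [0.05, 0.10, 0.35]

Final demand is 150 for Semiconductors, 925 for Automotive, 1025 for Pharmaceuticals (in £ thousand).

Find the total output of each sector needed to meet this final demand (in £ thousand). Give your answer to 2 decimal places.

I − A =
  [   0.80    -0.15    -0.45]
  [  -0.35     1.00    -0.05]
  [  -0.05    -0.10     0.65]
Cofactors of I−A, C_ij = (−1)^(i+j)·(minor ij) (rows/columns in the sector order above):
  C_11 = (1.00)(0.65) − (-0.05)(-0.10) = 0.6450
  C_12 = −[(-0.35)(0.65) − (-0.05)(-0.05)] = 0.2300
  C_13 = (-0.35)(-0.10) − (1.00)(-0.05) = 0.0850
  C_21 = −[(-0.15)(0.65) − (-0.45)(-0.10)] = 0.1425
  C_22 = (0.80)(0.65) − (-0.45)(-0.05) = 0.4975
  C_23 = −[(0.80)(-0.10) − (-0.15)(-0.05)] = 0.0875
  C_31 = (-0.15)(-0.05) − (-0.45)(1.00) = 0.4575
  C_32 = −[(0.80)(-0.05) − (-0.45)(-0.35)] = 0.1975
  C_33 = (0.80)(1.00) − (-0.15)(-0.35) = 0.7475
det(I−A) = Σ_j (I−A)_1j·C_1j = (0.80)(0.6450) + (-0.15)(0.2300) + (-0.45)(0.0850) = 0.44325
adj(I−A) = Cᵀ =
  [ 0.6450   0.1425   0.4575]
  [ 0.2300   0.4975   0.1975]
  [ 0.0850   0.0875   0.7475]
(I − A)⁻¹ = adj(I−A) / det(I−A) ≈
  [   1.4552     0.3215     1.0321]
  [   0.5189     1.1224     0.4456]
  [   0.1918     0.1974     1.6864]
x = (I − A)⁻¹ d = adj(I−A)·d / det(I−A), with det(I−A) = 0.44325:
  x_S = (0.6450·150 + 0.1425·925 + 0.4575·1025) / 0.44325 = 697.50 / 0.44325 ≈ 1573.60
  x_A = (0.2300·150 + 0.4975·925 + 0.1975·1025) / 0.44325 = 697.125 / 0.44325 ≈ 1572.76
  x_P = (0.0850·150 + 0.0875·925 + 0.7475·1025) / 0.44325 = 859.875 / 0.44325 ≈ 1939.93

x_S = 1573.60, x_A = 1572.76, x_P = 1939.93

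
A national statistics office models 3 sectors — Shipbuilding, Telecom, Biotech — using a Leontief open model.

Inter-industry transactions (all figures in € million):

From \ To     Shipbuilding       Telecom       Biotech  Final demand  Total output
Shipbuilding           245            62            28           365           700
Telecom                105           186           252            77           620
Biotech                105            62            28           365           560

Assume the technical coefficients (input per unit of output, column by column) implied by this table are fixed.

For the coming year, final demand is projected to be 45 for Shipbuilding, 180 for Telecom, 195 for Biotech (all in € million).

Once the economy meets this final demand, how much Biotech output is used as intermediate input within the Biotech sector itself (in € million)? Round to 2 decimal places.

z_33 = 14.04

Technical coefficients a_ij = z_ij / X_j:
  a_11 = 245/700 = 0.35, a_21 = 105/700 = 0.15, a_31 = 105/700 = 0.15
  a_12 = 62/620 = 0.10, a_22 = 186/620 = 0.30, a_32 = 62/620 = 0.10
  a_13 = 28/560 = 0.05, a_23 = 252/560 = 0.45, a_33 = 28/560 = 0.05
I − A =
  [   0.65    -0.10    -0.05]
  [  -0.15     0.70    -0.45]
  [  -0.15    -0.10     0.95]
Cofactors of I−A, C_ij = (−1)^(i+j)·(minor ij) (rows/columns in the sector order above):
  C_11 = (0.70)(0.95) − (-0.45)(-0.10) = 0.6200
  C_12 = −[(-0.15)(0.95) − (-0.45)(-0.15)] = 0.2100
  C_13 = (-0.15)(-0.10) − (0.70)(-0.15) = 0.1200
  C_21 = −[(-0.10)(0.95) − (-0.05)(-0.10)] = 0.1000
  C_22 = (0.65)(0.95) − (-0.05)(-0.15) = 0.6100
  C_23 = −[(0.65)(-0.10) − (-0.10)(-0.15)] = 0.0800
  C_31 = (-0.10)(-0.45) − (-0.05)(0.70) = 0.0800
  C_32 = −[(0.65)(-0.45) − (-0.05)(-0.15)] = 0.3000
  C_33 = (0.65)(0.70) − (-0.10)(-0.15) = 0.4400
det(I−A) = Σ_j (I−A)_1j·C_1j = (0.65)(0.6200) + (-0.10)(0.2100) + (-0.05)(0.1200) = 0.3760
adj(I−A) = Cᵀ =
  [ 0.6200   0.1000   0.0800]
  [ 0.2100   0.6100   0.3000]
  [ 0.1200   0.0800   0.4400]
(I − A)⁻¹ = adj(I−A) / det(I−A) ≈
  [   1.6489     0.2660     0.2128]
  [   0.5585     1.6223     0.7979]
  [   0.3191     0.2128     1.1702]
First solve x = (I − A)⁻¹ d = adj(I−A)·d / det(I−A); in particular x_3 = (0.1200·45 + 0.0800·180 + 0.4400·195) / 0.3760 = 105.60 / 0.3760 ≈ 280.8511.
Intermediate flow from 3 to 3: z_33 = a_33 · x_3 = 0.05 × 105.60 / 0.3760 = 5.28 / 0.3760 ≈ 14.04.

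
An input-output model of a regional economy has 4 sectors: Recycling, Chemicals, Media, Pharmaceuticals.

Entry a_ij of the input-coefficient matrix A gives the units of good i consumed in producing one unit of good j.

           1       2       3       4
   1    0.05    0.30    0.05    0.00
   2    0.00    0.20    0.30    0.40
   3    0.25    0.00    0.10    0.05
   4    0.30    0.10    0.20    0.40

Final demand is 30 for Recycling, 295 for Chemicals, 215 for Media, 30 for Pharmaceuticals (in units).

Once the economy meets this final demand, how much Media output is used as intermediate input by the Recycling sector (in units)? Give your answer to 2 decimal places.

z_31 = 67.82

I − A =
  [   0.95    -0.30    -0.05     0.00]
  [   0.00     0.80    -0.30    -0.40]
  [  -0.25     0.00     0.90    -0.05]
  [  -0.30    -0.10    -0.20     0.60]
Compute the cofactors C_ij = (−1)^(i+j)·(3×3 minor ij) of I−A; the adjugate is their transpose:
adj(I−A) = Cᵀ =
  [ 0.38650   0.15925   0.10000   0.11450]
  [ 0.17750   0.49525   0.25300   0.35125]
  [ 0.12200   0.05425   0.38200   0.06800]
  [ 0.26350   0.18025   0.21950   0.65150]
det(I−A) = Σ_j (I−A)_1j·C_1j = (0.95)(0.38650) + (-0.30)(0.17750) + (-0.05)(0.12200) + (0.00)(0.26350) = 0.307825
(I − A)⁻¹ = adj(I−A) / det(I−A) ≈
  [   1.2556     0.5173     0.3249     0.3720]
  [   0.5766     1.6089     0.8219     1.1411]
  [   0.3963     0.1762     1.2410     0.2209]
  [   0.8560     0.5856     0.7131     2.1165]
First solve x = (I − A)⁻¹ d = adj(I−A)·d / det(I−A); in particular x_1 = (0.38650·30 + 0.15925·295 + 0.10000·215 + 0.11450·30) / 0.307825 = 83.50875 / 0.307825 ≈ 271.2864.
Intermediate flow from 3 to 1: z_31 = a_31 · x_1 = 0.25 × 83.50875 / 0.307825 = 20.8771875 / 0.307825 ≈ 67.82.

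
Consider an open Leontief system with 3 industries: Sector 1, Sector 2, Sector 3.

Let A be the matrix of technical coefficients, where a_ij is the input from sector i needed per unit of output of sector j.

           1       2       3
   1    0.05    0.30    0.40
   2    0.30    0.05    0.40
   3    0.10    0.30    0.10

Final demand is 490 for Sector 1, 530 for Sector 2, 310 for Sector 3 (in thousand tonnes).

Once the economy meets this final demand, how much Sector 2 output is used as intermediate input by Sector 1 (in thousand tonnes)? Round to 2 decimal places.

z_21 = 407.63

I − A =
  [   0.95    -0.30    -0.40]
  [  -0.30     0.95    -0.40]
  [  -0.10    -0.30     0.90]
Cofactors of I−A, C_ij = (−1)^(i+j)·(minor ij) (rows/columns in the sector order above):
  C_11 = (0.95)(0.90) − (-0.40)(-0.30) = 0.7350
  C_12 = −[(-0.30)(0.90) − (-0.40)(-0.10)] = 0.3100
  C_13 = (-0.30)(-0.30) − (0.95)(-0.10) = 0.1850
  C_21 = −[(-0.30)(0.90) − (-0.40)(-0.30)] = 0.3900
  C_22 = (0.95)(0.90) − (-0.40)(-0.10) = 0.8150
  C_23 = −[(0.95)(-0.30) − (-0.30)(-0.10)] = 0.3150
  C_31 = (-0.30)(-0.40) − (-0.40)(0.95) = 0.5000
  C_32 = −[(0.95)(-0.40) − (-0.40)(-0.30)] = 0.5000
  C_33 = (0.95)(0.95) − (-0.30)(-0.30) = 0.8125
det(I−A) = Σ_j (I−A)_1j·C_1j = (0.95)(0.7350) + (-0.30)(0.3100) + (-0.40)(0.1850) = 0.53125
adj(I−A) = Cᵀ =
  [ 0.7350   0.3900   0.5000]
  [ 0.3100   0.8150   0.5000]
  [ 0.1850   0.3150   0.8125]
(I − A)⁻¹ = adj(I−A) / det(I−A) ≈
  [   1.3835     0.7341     0.9412]
  [   0.5835     1.5341     0.9412]
  [   0.3482     0.5929     1.5294]
First solve x = (I − A)⁻¹ d = adj(I−A)·d / det(I−A); in particular x_1 = (0.7350·490 + 0.3900·530 + 0.5000·310) / 0.53125 = 721.85 / 0.53125 ≈ 1358.7765.
Intermediate flow from 2 to 1: z_21 = a_21 · x_1 = 0.30 × 721.85 / 0.53125 = 216.555 / 0.53125 ≈ 407.63.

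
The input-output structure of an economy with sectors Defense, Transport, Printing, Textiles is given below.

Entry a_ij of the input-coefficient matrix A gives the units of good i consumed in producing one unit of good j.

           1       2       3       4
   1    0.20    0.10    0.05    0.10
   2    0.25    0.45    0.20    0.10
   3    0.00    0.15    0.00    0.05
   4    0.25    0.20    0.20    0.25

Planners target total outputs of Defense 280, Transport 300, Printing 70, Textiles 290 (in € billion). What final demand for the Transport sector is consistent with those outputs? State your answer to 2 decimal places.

d_2 = 52.00

I − A =
  [   0.80    -0.10    -0.05    -0.10]
  [  -0.25     0.55    -0.20    -0.10]
  [   0.00    -0.15     1.00    -0.05]
  [  -0.25    -0.20    -0.20     0.75]
d = (I − A) x:
  d_1 = (+0.80)·280 + (-0.10)·300 + (-0.05)·70 + (-0.10)·290 = 161.50
  d_2 = (-0.25)·280 + (+0.55)·300 + (-0.20)·70 + (-0.10)·290 = 52.00
  d_3 = (+0.00)·280 + (-0.15)·300 + (+1.00)·70 + (-0.05)·290 = 10.50
  d_4 = (-0.25)·280 + (-0.20)·300 + (-0.20)·70 + (+0.75)·290 = 73.50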